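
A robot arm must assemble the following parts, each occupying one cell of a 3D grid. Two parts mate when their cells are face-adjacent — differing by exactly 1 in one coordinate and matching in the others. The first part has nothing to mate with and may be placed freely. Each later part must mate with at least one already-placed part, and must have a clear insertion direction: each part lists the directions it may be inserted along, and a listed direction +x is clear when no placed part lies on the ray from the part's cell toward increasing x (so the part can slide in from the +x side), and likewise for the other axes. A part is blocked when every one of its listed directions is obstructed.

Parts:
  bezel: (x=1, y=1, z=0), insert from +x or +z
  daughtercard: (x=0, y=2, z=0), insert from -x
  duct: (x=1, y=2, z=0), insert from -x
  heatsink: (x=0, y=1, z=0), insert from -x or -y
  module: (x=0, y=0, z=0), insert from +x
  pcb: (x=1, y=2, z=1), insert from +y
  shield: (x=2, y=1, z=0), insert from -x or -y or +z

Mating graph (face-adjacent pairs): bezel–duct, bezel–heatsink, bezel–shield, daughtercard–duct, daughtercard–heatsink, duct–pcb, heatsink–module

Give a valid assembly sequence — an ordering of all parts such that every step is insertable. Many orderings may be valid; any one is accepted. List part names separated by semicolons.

1. shield@(2, 1, 0) [-x clear] — {shield}
2. bezel@(1, 1, 0) [+z clear] — {bezel, shield}
3. heatsink@(0, 1, 0) [-x clear] — {bezel, heatsink, shield}
4. duct@(1, 2, 0) [-x clear] — {bezel, duct, heatsink, shield}
5. daughtercard@(0, 2, 0) [-x clear] — {bezel, daughtercard, duct, heatsink, shield}
6. pcb@(1, 2, 1) [+y clear] — {bezel, daughtercard, duct, heatsink, pcb, shield}
7. module@(0, 0, 0) [+x clear] — {bezel, daughtercard, duct, heatsink, module, pcb, shield}

shield; bezel; heatsink; duct; daughtercard; pcb; module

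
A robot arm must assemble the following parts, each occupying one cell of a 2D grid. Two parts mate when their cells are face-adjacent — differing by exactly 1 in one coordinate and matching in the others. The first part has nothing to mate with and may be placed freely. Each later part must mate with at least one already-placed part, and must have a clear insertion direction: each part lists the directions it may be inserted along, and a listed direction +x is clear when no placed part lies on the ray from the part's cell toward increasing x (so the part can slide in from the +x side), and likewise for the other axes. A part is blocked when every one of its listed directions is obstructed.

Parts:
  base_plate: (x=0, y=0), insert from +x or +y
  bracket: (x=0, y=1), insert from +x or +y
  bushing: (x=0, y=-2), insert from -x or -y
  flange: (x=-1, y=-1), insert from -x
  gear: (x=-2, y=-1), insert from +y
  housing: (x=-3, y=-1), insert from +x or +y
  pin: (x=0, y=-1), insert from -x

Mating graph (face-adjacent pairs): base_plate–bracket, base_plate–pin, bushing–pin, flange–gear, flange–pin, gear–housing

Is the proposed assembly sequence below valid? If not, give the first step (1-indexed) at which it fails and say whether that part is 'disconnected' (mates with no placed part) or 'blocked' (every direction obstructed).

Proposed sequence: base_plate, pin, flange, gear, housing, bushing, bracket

Valid

1. base_plate@(0, 0) [+x clear] — {base_plate}
2. pin@(0, -1) [-x clear] — {base_plate, pin}
3. flange@(-1, -1) [-x clear] — {base_plate, flange, pin}
4. gear@(-2, -1) [+y clear] — {base_plate, flange, gear, pin}
5. housing@(-3, -1) [+y clear] — {base_plate, flange, gear, housing, pin}
6. bushing@(0, -2) [-x clear] — {base_plate, bushing, flange, gear, housing, pin}
7. bracket@(0, 1) [+x clear] — {base_plate, bracket, bushing, flange, gear, housing, pin}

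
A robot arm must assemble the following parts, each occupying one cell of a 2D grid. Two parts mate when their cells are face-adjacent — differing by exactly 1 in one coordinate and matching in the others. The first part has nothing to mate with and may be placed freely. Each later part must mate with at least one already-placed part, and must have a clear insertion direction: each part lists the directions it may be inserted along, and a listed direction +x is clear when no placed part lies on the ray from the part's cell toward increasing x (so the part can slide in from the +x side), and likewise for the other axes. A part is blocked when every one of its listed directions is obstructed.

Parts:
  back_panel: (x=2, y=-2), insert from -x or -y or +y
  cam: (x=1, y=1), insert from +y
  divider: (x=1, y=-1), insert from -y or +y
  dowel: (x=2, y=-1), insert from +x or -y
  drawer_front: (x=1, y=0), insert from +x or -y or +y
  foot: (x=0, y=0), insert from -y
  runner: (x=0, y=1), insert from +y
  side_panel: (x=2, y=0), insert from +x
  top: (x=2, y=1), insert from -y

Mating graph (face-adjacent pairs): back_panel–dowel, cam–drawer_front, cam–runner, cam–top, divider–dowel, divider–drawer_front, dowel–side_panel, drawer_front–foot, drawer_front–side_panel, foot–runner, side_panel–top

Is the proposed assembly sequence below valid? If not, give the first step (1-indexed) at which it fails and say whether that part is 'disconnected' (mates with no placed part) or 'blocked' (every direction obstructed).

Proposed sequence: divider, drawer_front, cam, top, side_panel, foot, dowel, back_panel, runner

Valid

1. divider@(1, -1) [-y clear] — {divider}
2. drawer_front@(1, 0) [+x clear] — {divider, drawer_front}
3. cam@(1, 1) [+y clear] — {cam, divider, drawer_front}
4. top@(2, 1) [-y clear] — {cam, divider, drawer_front, top}
5. side_panel@(2, 0) [+x clear] — {cam, divider, drawer_front, side_panel, top}
6. foot@(0, 0) [-y clear] — {cam, divider, drawer_front, foot, side_panel, top}
7. dowel@(2, -1) [+x clear] — {cam, divider, dowel, drawer_front, foot, side_panel, top}
8. back_panel@(2, -2) [-x clear] — {back_panel, cam, divider, dowel, drawer_front, foot, side_panel, top}
9. runner@(0, 1) [+y clear] — {back_panel, cam, divider, dowel, drawer_front, foot, runner, side_panel, top}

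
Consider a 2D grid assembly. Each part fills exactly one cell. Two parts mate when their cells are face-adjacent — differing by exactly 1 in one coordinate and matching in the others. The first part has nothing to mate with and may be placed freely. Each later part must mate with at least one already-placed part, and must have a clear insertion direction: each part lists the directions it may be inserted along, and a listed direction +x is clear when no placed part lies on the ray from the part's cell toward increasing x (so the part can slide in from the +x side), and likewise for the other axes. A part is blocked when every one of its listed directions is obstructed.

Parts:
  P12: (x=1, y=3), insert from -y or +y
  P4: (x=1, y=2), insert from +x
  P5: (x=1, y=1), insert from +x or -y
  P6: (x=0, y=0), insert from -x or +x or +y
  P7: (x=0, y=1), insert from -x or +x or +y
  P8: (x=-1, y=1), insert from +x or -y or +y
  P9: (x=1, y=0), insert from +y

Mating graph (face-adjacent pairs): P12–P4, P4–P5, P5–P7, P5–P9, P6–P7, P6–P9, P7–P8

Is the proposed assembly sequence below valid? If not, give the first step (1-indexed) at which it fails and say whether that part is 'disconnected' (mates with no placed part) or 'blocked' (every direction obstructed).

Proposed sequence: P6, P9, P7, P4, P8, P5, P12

1. P6@(0, 0) [-x clear] — {P6}
2. P9@(1, 0) [+y clear] — {P6, P9}
3. P7@(0, 1) [-x clear] — {P6, P7, P9}
4. P4@(1, 2) — no placed neighbour ⇒ disconnected

Invalid at step 4 (disconnected)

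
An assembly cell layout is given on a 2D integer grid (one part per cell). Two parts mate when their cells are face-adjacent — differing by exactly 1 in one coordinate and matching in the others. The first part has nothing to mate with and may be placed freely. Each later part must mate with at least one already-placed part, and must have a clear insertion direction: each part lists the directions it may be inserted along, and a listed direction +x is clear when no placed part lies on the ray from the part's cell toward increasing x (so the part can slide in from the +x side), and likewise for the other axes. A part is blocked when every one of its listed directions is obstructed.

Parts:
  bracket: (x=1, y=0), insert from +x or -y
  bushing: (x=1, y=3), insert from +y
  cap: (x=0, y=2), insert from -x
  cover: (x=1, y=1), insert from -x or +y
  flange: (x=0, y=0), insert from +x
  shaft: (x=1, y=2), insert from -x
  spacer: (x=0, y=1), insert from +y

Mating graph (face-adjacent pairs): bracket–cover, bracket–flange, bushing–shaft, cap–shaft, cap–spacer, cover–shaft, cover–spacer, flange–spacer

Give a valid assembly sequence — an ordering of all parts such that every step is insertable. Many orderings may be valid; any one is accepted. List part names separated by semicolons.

flange; bracket; cover; shaft; bushing; spacer; cap

1. flange@(0, 0) [+x clear] — {flange}
2. bracket@(1, 0) [+x clear] — {bracket, flange}
3. cover@(1, 1) [-x clear] — {bracket, cover, flange}
4. shaft@(1, 2) [-x clear] — {bracket, cover, flange, shaft}
5. bushing@(1, 3) [+y clear] — {bracket, bushing, cover, flange, shaft}
6. spacer@(0, 1) [+y clear] — {bracket, bushing, cover, flange, shaft, spacer}
7. cap@(0, 2) [-x clear] — {bracket, bushing, cap, cover, flange, shaft, spacer}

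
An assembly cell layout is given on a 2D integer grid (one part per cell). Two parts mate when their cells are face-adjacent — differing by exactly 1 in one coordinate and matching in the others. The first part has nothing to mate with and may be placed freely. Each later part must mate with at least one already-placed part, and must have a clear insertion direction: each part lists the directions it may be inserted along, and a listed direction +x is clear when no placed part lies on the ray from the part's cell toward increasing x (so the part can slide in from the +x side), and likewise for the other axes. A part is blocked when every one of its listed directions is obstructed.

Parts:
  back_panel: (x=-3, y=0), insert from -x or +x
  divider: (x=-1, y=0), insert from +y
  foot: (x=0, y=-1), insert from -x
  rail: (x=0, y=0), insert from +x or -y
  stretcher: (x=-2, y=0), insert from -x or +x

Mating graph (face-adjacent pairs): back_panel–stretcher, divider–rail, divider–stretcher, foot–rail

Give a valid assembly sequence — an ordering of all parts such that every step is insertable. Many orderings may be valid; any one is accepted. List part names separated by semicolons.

1. rail@(0, 0) [+x clear] — {rail}
2. divider@(-1, 0) [+y clear] — {divider, rail}
3. foot@(0, -1) [-x clear] — {divider, foot, rail}
4. stretcher@(-2, 0) [-x clear] — {divider, foot, rail, stretcher}
5. back_panel@(-3, 0) [-x clear] — {back_panel, divider, foot, rail, stretcher}

rail; divider; foot; stretcher; back_panel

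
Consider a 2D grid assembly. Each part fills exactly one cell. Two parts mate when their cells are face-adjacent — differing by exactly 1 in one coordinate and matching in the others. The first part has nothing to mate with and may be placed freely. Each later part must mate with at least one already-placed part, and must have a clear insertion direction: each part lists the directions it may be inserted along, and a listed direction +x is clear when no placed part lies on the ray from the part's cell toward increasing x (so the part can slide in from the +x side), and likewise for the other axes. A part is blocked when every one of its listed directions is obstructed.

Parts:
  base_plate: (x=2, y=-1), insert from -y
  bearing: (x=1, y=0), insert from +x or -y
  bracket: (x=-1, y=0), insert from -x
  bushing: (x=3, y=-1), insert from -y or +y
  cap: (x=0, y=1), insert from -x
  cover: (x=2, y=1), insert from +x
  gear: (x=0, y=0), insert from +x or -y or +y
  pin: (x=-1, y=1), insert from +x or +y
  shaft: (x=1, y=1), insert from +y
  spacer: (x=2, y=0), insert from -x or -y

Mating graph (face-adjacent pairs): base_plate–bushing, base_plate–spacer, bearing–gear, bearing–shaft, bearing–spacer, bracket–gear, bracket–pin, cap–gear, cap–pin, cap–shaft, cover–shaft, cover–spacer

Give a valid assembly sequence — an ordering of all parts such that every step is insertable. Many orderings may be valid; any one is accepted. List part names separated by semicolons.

1. gear@(0, 0) [+x clear] — {gear}
2. bearing@(1, 0) [+x clear] — {bearing, gear}
3. shaft@(1, 1) [+y clear] — {bearing, gear, shaft}
4. cover@(2, 1) [+x clear] — {bearing, cover, gear, shaft}
5. spacer@(2, 0) [-y clear] — {bearing, cover, gear, shaft, spacer}
6. base_plate@(2, -1) [-y clear] — {base_plate, bearing, cover, gear, shaft, spacer}
7. bracket@(-1, 0) [-x clear] — {base_plate, bearing, bracket, cover, gear, shaft, spacer}
8. cap@(0, 1) [-x clear] — {base_plate, bearing, bracket, cap, cover, gear, shaft, spacer}
9. pin@(-1, 1) [+y clear] — {base_plate, bearing, bracket, cap, cover, gear, pin, shaft, spacer}
10. bushing@(3, -1) [-y clear] — {base_plate, bearing, bracket, bushing, cap, cover, gear, pin, shaft, spacer}

gear; bearing; shaft; cover; spacer; base_plate; bracket; cap; pin; bushing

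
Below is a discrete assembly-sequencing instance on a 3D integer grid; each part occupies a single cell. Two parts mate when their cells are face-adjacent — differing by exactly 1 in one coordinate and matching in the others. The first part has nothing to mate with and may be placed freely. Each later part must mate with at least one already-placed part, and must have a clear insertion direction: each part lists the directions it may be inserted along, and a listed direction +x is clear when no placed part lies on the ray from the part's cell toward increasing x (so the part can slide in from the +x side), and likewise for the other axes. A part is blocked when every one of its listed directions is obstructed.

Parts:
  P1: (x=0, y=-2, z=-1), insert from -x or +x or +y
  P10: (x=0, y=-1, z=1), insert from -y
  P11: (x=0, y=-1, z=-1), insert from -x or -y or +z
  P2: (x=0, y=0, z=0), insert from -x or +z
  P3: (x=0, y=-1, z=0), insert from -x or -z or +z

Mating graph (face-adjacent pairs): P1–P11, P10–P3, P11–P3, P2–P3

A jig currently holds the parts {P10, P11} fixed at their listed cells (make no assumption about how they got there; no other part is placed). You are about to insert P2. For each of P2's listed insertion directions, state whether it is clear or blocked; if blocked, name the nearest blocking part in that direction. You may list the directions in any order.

+z: clear; -x: clear

-x: ray from P2(0, 0, 0) has no placed part ⇒ clear
+z: ray from P2(0, 0, 0) has no placed part ⇒ clear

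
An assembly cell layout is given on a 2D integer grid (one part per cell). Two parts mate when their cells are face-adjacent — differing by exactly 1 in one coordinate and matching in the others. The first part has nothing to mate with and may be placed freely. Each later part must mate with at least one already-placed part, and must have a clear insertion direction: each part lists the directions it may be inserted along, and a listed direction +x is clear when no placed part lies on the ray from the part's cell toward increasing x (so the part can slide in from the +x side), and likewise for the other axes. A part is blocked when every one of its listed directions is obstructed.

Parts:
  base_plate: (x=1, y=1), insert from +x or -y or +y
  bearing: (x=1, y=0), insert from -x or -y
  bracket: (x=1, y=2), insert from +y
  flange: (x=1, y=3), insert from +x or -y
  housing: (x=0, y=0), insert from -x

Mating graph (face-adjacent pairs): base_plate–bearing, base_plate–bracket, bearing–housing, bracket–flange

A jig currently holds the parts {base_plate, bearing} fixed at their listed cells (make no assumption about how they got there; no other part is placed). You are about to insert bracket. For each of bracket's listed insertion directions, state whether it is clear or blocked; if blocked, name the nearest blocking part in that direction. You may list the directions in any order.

+y: ray from bracket(1, 2) has no placed part ⇒ clear

+y: clear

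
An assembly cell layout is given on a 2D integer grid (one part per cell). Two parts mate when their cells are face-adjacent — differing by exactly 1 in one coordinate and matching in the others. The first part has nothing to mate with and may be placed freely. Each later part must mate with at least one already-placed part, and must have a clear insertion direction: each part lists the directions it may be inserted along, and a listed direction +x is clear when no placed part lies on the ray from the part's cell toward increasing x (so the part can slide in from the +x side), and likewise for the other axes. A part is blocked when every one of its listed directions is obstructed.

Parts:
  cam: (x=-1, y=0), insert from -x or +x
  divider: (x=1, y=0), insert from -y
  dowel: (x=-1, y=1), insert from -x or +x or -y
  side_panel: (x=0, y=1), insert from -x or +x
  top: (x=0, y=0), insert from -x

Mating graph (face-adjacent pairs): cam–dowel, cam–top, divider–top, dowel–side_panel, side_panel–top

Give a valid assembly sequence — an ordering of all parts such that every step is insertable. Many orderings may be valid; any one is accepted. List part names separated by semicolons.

1. top@(0, 0) [-x clear] — {top}
2. side_panel@(0, 1) [-x clear] — {side_panel, top}
3. dowel@(-1, 1) [-x clear] — {dowel, side_panel, top}
4. cam@(-1, 0) [-x clear] — {cam, dowel, side_panel, top}
5. divider@(1, 0) [-y clear] — {cam, divider, dowel, side_panel, top}

top; side_panel; dowel; cam; divider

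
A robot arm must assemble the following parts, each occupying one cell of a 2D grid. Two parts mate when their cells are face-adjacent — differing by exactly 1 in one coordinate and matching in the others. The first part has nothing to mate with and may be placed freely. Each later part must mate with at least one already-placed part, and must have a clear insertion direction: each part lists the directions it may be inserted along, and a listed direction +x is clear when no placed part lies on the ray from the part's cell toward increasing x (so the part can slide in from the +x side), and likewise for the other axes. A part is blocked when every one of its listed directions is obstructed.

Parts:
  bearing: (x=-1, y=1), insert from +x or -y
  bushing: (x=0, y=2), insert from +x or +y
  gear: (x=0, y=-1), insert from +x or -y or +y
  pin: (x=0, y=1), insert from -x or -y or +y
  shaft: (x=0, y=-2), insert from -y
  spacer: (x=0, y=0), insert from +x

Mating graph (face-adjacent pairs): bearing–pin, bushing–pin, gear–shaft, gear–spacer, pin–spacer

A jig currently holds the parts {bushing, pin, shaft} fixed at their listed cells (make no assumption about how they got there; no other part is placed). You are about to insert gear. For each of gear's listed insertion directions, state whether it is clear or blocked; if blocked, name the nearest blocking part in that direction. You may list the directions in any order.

+x: ray from gear(0, -1) has no placed part ⇒ clear
-y: nearest on ray is shaft@(0, -2) ⇒ blocked
+y: nearest on ray is pin@(0, 1) ⇒ blocked

+x: clear; +y: blocked by pin; -y: blocked by shaft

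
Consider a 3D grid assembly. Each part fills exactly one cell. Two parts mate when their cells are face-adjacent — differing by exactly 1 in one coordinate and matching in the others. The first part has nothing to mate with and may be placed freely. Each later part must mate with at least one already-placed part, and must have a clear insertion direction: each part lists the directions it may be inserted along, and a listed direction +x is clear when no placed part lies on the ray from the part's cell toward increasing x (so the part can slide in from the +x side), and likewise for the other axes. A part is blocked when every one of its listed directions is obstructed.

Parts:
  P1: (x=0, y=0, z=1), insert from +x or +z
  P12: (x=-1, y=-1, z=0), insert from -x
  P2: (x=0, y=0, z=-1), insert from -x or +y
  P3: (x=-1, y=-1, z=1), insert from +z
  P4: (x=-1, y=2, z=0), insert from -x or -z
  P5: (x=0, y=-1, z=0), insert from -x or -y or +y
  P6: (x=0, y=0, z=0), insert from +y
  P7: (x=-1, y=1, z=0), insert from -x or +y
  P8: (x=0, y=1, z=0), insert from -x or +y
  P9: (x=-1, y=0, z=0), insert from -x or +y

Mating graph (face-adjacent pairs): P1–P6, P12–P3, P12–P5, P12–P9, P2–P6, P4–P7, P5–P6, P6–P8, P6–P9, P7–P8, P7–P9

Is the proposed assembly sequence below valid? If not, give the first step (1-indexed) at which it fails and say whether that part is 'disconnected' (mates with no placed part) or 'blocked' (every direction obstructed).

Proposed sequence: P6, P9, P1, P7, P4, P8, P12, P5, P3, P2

1. P6@(0, 0, 0) [+y clear] — {P6}
2. P9@(-1, 0, 0) [-x clear] — {P6, P9}
3. P1@(0, 0, 1) [+x clear] — {P1, P6, P9}
4. P7@(-1, 1, 0) [-x clear] — {P1, P6, P7, P9}
5. P4@(-1, 2, 0) [-x clear] — {P1, P4, P6, P7, P9}
6. P8@(0, 1, 0) [+y clear] — {P1, P4, P6, P7, P8, P9}
7. P12@(-1, -1, 0) [-x clear] — {P1, P12, P4, P6, P7, P8, P9}
8. P5@(0, -1, 0) [-y clear] — {P1, P12, P4, P5, P6, P7, P8, P9}
9. P3@(-1, -1, 1) [+z clear] — {P1, P12, P3, P4, P5, P6, P7, P8, P9}
10. P2@(0, 0, -1) [-x clear] — {P1, P12, P2, P3, P4, P5, P6, P7, P8, P9}

Valid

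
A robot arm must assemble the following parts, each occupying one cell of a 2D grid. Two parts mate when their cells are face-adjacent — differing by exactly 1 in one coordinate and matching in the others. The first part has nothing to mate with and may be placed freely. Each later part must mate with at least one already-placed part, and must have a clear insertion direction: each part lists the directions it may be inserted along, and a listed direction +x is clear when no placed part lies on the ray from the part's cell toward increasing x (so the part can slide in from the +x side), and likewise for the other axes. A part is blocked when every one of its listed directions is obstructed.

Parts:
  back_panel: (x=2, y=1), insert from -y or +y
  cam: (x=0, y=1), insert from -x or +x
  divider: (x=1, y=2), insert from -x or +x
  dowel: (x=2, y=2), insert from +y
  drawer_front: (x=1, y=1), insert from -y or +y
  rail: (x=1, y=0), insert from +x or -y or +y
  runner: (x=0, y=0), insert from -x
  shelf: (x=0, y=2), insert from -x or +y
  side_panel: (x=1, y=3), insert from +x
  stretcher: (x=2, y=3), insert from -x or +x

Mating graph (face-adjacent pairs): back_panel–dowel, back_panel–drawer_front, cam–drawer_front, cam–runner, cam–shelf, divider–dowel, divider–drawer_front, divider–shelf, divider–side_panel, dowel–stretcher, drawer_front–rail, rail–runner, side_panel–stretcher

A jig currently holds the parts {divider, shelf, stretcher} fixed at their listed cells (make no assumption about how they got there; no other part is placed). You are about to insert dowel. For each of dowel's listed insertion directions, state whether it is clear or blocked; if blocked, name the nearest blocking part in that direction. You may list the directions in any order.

+y: blocked by stretcher

+y: nearest on ray is stretcher@(2, 3) ⇒ blocked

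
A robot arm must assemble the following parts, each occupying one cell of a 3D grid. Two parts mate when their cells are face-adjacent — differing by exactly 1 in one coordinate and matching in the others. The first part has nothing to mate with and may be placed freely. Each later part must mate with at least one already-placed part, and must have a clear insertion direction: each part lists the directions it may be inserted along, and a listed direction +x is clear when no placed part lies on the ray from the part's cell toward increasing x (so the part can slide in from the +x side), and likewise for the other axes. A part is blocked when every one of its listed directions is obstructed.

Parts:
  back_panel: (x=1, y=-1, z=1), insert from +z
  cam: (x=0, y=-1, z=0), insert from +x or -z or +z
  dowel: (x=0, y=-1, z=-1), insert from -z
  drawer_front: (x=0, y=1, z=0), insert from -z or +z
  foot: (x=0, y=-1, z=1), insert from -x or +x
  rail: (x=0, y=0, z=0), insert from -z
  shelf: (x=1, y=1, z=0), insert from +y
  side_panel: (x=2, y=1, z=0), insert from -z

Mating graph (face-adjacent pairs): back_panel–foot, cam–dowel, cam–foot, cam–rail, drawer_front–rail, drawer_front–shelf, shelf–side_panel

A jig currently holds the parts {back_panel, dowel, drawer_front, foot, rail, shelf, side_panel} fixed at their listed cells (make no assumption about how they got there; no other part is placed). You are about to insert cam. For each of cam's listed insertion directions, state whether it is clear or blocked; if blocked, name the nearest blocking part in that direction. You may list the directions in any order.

+x: ray from cam(0, -1, 0) has no placed part ⇒ clear
-z: nearest on ray is dowel@(0, -1, -1) ⇒ blocked
+z: nearest on ray is foot@(0, -1, 1) ⇒ blocked

+x: clear; +z: blocked by foot; -z: blocked by dowel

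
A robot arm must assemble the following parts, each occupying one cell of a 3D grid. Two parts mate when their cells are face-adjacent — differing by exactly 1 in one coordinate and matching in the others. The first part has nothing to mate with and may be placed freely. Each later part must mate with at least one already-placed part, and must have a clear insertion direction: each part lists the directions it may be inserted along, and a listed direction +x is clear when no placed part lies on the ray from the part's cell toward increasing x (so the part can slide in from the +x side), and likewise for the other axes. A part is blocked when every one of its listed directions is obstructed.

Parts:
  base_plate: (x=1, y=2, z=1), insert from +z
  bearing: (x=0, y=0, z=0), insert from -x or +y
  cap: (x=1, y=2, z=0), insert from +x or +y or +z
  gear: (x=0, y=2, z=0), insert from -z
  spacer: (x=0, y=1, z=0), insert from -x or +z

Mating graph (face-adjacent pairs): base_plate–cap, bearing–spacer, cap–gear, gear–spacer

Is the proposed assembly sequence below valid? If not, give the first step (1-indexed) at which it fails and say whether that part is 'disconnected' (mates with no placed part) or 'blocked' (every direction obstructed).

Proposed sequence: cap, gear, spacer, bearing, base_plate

1. cap@(1, 2, 0) [+x clear] — {cap}
2. gear@(0, 2, 0) [-z clear] — {cap, gear}
3. spacer@(0, 1, 0) [-x clear] — {cap, gear, spacer}
4. bearing@(0, 0, 0) [-x clear] — {bearing, cap, gear, spacer}
5. base_plate@(1, 2, 1) [+z clear] — {base_plate, bearing, cap, gear, spacer}

Valid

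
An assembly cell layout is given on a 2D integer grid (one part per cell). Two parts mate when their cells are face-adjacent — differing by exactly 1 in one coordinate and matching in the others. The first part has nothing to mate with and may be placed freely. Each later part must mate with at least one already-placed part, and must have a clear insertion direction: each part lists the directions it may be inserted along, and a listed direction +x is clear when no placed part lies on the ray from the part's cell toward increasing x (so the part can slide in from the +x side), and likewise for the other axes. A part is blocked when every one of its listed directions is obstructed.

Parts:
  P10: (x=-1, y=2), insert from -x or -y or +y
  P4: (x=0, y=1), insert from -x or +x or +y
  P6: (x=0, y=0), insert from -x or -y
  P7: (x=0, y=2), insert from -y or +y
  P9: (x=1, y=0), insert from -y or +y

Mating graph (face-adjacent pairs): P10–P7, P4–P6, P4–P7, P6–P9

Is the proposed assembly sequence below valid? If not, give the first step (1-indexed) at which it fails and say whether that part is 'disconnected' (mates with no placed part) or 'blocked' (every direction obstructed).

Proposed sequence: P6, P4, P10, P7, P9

Invalid at step 3 (disconnected)

1. P6@(0, 0) [-x clear] — {P6}
2. P4@(0, 1) [-x clear] — {P4, P6}
3. P10@(-1, 2) — no placed neighbour ⇒ disconnected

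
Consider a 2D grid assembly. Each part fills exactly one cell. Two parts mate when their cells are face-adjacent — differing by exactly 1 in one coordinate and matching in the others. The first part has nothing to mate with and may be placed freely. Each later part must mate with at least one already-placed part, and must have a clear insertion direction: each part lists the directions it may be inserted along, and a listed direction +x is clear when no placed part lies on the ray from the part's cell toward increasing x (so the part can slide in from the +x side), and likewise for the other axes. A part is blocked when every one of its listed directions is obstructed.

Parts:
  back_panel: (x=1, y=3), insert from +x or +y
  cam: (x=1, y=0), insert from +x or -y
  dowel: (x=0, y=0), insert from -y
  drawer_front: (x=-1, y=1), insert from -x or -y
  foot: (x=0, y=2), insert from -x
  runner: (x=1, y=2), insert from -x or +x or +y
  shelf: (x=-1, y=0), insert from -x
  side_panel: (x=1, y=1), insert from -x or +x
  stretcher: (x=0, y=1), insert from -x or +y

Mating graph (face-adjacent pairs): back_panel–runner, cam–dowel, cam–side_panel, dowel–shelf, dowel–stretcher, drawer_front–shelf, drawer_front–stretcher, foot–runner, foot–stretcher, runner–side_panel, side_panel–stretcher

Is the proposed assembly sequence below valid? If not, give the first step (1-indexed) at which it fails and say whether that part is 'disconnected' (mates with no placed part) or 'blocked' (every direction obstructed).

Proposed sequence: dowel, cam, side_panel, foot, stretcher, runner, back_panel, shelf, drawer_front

Invalid at step 4 (disconnected)

1. dowel@(0, 0) [-y clear] — {dowel}
2. cam@(1, 0) [+x clear] — {cam, dowel}
3. side_panel@(1, 1) [-x clear] — {cam, dowel, side_panel}
4. foot@(0, 2) — no placed neighbour ⇒ disconnected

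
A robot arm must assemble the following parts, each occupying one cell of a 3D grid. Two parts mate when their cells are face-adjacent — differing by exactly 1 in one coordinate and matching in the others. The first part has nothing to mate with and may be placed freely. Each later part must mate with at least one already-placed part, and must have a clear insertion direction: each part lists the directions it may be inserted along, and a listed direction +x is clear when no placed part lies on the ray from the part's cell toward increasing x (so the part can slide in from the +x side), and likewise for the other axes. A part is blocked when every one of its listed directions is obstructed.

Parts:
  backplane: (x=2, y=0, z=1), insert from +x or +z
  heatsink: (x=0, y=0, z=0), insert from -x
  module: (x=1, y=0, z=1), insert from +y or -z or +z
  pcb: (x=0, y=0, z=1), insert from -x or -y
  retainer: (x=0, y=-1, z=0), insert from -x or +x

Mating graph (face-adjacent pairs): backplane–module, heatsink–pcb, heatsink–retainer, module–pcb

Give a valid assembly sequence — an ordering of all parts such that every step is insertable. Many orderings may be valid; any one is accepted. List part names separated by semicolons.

1. module@(1, 0, 1) [+y clear] — {module}
2. backplane@(2, 0, 1) [+x clear] — {backplane, module}
3. pcb@(0, 0, 1) [-x clear] — {backplane, module, pcb}
4. heatsink@(0, 0, 0) [-x clear] — {backplane, heatsink, module, pcb}
5. retainer@(0, -1, 0) [-x clear] — {backplane, heatsink, module, pcb, retainer}

module; backplane; pcb; heatsink; retainer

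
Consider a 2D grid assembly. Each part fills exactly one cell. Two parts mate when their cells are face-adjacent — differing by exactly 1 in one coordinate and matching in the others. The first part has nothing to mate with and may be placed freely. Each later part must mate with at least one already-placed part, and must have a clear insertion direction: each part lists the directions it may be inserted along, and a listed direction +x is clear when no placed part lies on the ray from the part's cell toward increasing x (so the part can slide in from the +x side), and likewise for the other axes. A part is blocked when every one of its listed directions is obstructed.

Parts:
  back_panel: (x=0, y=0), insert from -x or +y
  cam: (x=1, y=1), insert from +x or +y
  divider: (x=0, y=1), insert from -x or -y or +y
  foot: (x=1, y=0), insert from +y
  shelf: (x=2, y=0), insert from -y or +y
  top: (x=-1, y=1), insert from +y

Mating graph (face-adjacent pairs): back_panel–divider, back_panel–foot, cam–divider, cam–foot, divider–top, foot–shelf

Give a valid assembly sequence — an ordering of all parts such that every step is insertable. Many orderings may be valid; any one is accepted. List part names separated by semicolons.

foot; cam; divider; top; shelf; back_panel

1. foot@(1, 0) [+y clear] — {foot}
2. cam@(1, 1) [+x clear] — {cam, foot}
3. divider@(0, 1) [-x clear] — {cam, divider, foot}
4. top@(-1, 1) [+y clear] — {cam, divider, foot, top}
5. shelf@(2, 0) [-y clear] — {cam, divider, foot, shelf, top}
6. back_panel@(0, 0) [-x clear] — {back_panel, cam, divider, foot, shelf, top}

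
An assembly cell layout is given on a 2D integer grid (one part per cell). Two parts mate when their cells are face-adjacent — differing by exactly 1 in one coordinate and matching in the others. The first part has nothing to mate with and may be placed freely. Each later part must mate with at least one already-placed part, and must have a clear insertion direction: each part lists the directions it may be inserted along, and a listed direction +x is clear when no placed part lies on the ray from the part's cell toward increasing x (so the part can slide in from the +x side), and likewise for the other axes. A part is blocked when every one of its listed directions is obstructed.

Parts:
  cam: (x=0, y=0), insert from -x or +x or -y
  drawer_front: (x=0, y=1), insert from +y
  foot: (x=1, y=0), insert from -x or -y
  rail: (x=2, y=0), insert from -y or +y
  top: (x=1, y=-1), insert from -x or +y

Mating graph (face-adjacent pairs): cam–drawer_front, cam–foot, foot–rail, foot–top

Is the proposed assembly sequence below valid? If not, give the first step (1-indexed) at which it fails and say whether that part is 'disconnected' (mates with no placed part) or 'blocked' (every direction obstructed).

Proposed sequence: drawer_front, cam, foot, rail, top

1. drawer_front@(0, 1) [+y clear] — {drawer_front}
2. cam@(0, 0) [-x clear] — {cam, drawer_front}
3. foot@(1, 0) [-y clear] — {cam, drawer_front, foot}
4. rail@(2, 0) [-y clear] — {cam, drawer_front, foot, rail}
5. top@(1, -1) [-x clear] — {cam, drawer_front, foot, rail, top}

Valid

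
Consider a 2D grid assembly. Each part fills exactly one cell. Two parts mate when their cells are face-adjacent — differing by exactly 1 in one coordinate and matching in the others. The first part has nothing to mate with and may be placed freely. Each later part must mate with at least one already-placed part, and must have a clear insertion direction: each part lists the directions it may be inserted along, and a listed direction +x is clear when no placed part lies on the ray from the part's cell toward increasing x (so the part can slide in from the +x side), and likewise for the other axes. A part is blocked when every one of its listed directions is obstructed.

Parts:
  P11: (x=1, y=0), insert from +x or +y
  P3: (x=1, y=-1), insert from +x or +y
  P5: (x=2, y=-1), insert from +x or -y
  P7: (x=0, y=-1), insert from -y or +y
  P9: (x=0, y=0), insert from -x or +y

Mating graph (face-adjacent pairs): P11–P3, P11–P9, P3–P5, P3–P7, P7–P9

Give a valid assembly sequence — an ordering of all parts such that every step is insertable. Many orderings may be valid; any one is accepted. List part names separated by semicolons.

1. P7@(0, -1) [-y clear] — {P7}
2. P3@(1, -1) [+x clear] — {P3, P7}
3. P11@(1, 0) [+x clear] — {P11, P3, P7}
4. P5@(2, -1) [+x clear] — {P11, P3, P5, P7}
5. P9@(0, 0) [-x clear] — {P11, P3, P5, P7, P9}

P7; P3; P11; P5; P9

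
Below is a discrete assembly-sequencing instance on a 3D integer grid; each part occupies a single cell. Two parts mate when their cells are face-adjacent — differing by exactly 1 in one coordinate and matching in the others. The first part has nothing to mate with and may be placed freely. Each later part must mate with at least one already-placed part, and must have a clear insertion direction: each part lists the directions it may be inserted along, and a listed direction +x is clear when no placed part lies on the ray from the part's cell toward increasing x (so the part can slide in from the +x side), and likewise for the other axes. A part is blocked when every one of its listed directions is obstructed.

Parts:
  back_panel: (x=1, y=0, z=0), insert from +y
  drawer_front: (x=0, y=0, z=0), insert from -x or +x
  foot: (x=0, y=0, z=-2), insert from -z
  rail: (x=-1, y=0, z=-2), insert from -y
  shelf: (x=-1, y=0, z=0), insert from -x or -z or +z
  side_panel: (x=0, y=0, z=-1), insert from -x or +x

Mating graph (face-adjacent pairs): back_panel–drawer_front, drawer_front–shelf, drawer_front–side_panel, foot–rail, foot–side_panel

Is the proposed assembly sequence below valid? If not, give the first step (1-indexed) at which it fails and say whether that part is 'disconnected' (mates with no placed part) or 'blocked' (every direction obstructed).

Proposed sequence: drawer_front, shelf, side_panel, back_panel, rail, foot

Invalid at step 5 (disconnected)

1. drawer_front@(0, 0, 0) [-x clear] — {drawer_front}
2. shelf@(-1, 0, 0) [-x clear] — {drawer_front, shelf}
3. side_panel@(0, 0, -1) [-x clear] — {drawer_front, shelf, side_panel}
4. back_panel@(1, 0, 0) [+y clear] — {back_panel, drawer_front, shelf, side_panel}
5. rail@(-1, 0, -2) — no placed neighbour ⇒ disconnected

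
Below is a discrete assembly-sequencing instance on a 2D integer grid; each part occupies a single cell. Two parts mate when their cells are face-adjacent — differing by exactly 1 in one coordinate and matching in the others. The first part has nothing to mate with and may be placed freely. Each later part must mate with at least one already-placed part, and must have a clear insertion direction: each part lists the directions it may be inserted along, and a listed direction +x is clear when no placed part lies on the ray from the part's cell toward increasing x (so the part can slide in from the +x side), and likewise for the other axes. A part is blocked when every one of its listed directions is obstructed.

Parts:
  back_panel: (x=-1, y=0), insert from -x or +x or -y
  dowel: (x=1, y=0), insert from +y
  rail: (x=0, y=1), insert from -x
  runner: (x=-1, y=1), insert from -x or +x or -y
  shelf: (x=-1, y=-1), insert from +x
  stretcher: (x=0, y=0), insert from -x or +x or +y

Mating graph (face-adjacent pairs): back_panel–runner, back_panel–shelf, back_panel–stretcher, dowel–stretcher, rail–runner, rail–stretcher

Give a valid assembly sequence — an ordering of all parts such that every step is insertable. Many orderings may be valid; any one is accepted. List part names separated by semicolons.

rail; stretcher; back_panel; dowel; shelf; runner

1. rail@(0, 1) [-x clear] — {rail}
2. stretcher@(0, 0) [-x clear] — {rail, stretcher}
3. back_panel@(-1, 0) [-x clear] — {back_panel, rail, stretcher}
4. dowel@(1, 0) [+y clear] — {back_panel, dowel, rail, stretcher}
5. shelf@(-1, -1) [+x clear] — {back_panel, dowel, rail, shelf, stretcher}
6. runner@(-1, 1) [-x clear] — {back_panel, dowel, rail, runner, shelf, stretcher}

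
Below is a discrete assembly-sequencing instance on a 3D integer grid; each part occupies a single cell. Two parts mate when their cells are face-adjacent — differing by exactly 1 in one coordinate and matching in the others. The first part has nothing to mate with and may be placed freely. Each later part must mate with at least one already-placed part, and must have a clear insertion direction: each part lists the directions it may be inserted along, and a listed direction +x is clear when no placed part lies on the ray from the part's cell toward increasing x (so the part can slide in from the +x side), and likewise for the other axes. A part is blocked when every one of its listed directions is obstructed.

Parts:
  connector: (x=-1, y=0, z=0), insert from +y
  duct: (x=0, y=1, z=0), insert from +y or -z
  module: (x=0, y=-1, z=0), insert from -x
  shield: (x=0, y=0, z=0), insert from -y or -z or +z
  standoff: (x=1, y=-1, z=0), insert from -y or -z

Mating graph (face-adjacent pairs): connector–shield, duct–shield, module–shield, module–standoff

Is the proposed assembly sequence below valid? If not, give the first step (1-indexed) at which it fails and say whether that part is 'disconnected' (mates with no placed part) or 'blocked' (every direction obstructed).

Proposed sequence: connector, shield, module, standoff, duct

1. connector@(-1, 0, 0) [+y clear] — {connector}
2. shield@(0, 0, 0) [-y clear] — {connector, shield}
3. module@(0, -1, 0) [-x clear] — {connector, module, shield}
4. standoff@(1, -1, 0) [-y clear] — {connector, module, shield, standoff}
5. duct@(0, 1, 0) [+y clear] — {connector, duct, module, shield, standoff}

Valid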